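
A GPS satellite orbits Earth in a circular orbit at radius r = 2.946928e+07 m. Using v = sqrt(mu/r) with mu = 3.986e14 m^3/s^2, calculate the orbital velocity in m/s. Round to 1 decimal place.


Step 1: mu / r = 3.986e14 / 2.946928e+07 = 13525949.7348
Step 2: v = sqrt(13525949.7348) = 3677.8 m/s

3677.8


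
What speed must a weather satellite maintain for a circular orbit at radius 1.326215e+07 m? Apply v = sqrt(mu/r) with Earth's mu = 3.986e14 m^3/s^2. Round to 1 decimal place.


Step 1: mu / r = 3.986e14 / 1.326215e+07 = 30055458.5795
Step 2: v = sqrt(30055458.5795) = 5482.3 m/s

5482.3


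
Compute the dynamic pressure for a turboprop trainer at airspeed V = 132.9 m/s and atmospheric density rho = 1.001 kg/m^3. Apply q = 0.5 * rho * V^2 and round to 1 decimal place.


Step 1: V^2 = 132.9^2 = 17662.41
Step 2: q = 0.5 * 1.001 * 17662.41
Step 3: q = 8840.0 Pa

8840.0


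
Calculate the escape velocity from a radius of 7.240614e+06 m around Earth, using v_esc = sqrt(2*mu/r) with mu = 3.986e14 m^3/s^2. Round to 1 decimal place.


Step 1: 2*mu/r = 2 * 3.986e14 / 7.240614e+06 = 110101159.9293
Step 2: v_esc = sqrt(110101159.9293) = 10492.9 m/s

10492.9


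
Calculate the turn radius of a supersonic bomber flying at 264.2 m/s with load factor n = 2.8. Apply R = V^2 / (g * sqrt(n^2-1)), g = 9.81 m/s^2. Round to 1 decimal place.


Step 1: V^2 = 264.2^2 = 69801.64
Step 2: n^2 - 1 = 2.8^2 - 1 = 6.84
Step 3: sqrt(6.84) = 2.615339
Step 4: R = 69801.64 / (9.81 * 2.615339) = 2720.6 m

2720.6


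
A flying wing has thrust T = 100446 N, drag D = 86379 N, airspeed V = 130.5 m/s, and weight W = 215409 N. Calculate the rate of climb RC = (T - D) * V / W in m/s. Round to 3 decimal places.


Step 1: Excess thrust = T - D = 100446 - 86379 = 14067 N
Step 2: Excess power = 14067 * 130.5 = 1835743.5 W
Step 3: RC = 1835743.5 / 215409 = 8.522 m/s

8.522


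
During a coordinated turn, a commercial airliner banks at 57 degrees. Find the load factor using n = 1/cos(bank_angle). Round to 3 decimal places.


Step 1: Convert 57 degrees to radians = 0.994838
Step 2: cos(57 deg) = 0.544639
Step 3: n = 1 / 0.544639 = 1.836

1.836


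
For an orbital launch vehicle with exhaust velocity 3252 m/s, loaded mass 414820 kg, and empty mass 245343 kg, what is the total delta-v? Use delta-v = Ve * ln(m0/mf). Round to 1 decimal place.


Step 1: Mass ratio m0/mf = 414820 / 245343 = 1.690776
Step 2: ln(1.690776) = 0.525187
Step 3: delta-v = 3252 * 0.525187 = 1707.9 m/s

1707.9


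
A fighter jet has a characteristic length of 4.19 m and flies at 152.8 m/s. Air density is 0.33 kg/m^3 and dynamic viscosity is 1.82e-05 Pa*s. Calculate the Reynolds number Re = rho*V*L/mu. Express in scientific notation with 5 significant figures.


Step 1: Numerator = rho * V * L = 0.33 * 152.8 * 4.19 = 211.27656
Step 2: Re = 211.27656 / 1.82e-05
Step 3: Re = 1.1609e+07

1.1609e+07


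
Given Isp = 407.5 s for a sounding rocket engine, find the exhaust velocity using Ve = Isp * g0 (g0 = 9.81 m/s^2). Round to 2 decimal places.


Step 1: Ve = Isp * g0 = 407.5 * 9.81
Step 2: Ve = 3997.58 m/s

3997.58


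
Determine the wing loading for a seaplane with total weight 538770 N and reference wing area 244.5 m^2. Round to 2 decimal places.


Step 1: Wing loading = W / S = 538770 / 244.5
Step 2: Wing loading = 2203.56 N/m^2

2203.56


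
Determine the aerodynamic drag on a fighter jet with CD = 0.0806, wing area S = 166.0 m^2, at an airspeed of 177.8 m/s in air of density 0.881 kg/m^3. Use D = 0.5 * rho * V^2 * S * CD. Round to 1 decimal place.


Step 1: Dynamic pressure q = 0.5 * 0.881 * 177.8^2 = 13925.456 Pa
Step 2: Drag D = q * S * CD = 13925.456 * 166.0 * 0.0806
Step 3: D = 186317.0 N

186317.0


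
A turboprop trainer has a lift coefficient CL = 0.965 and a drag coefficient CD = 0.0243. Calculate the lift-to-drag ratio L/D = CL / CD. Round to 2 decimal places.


Step 1: L/D = CL / CD = 0.965 / 0.0243
Step 2: L/D = 39.71

39.71


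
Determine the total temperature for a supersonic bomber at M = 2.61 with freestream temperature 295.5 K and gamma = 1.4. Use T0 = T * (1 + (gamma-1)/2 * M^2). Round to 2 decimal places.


Step 1: (gamma-1)/2 = 0.2
Step 2: M^2 = 6.8121
Step 3: 1 + 0.2 * 6.8121 = 2.36242
Step 4: T0 = 295.5 * 2.36242 = 698.10 K

698.10


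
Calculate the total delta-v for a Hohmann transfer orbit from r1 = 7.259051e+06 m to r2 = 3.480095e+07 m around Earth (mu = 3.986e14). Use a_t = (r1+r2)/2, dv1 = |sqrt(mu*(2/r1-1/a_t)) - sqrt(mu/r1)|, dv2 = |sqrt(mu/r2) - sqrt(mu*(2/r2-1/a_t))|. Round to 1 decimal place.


Step 1: Transfer semi-major axis a_t = (7.259051e+06 + 3.480095e+07) / 2 = 2.103000e+07 m
Step 2: v1 (circular at r1) = sqrt(mu/r1) = 7410.18 m/s
Step 3: v_t1 = sqrt(mu*(2/r1 - 1/a_t)) = 9532.45 m/s
Step 4: dv1 = |9532.45 - 7410.18| = 2122.27 m/s
Step 5: v2 (circular at r2) = 3384.33 m/s, v_t2 = 1988.35 m/s
Step 6: dv2 = |3384.33 - 1988.35| = 1395.98 m/s
Step 7: Total delta-v = 2122.27 + 1395.98 = 3518.3 m/s

3518.3


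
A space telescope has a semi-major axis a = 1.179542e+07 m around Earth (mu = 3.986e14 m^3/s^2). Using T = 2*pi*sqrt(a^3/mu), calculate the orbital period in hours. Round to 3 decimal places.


Step 1: a^3 / mu = 1.641120e+21 / 3.986e14 = 4.117209e+06
Step 2: sqrt(4.117209e+06) = 2029.0907 s
Step 3: T = 2*pi * 2029.0907 = 12749.15 s
Step 4: T in hours = 12749.15 / 3600 = 3.541 hours

3.541


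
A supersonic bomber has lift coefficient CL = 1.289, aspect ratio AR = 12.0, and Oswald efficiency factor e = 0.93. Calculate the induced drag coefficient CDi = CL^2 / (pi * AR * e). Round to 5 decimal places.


Step 1: CL^2 = 1.289^2 = 1.661521
Step 2: pi * AR * e = 3.14159 * 12.0 * 0.93 = 35.060174
Step 3: CDi = 1.661521 / 35.060174 = 0.04739

0.04739


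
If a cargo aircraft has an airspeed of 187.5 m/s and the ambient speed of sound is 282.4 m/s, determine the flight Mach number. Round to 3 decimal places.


Step 1: M = V / a = 187.5 / 282.4
Step 2: M = 0.664

0.664


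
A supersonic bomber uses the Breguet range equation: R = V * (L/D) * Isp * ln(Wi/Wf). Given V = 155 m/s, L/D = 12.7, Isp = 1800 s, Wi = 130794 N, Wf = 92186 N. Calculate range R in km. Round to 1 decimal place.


Step 1: Coefficient = V * (L/D) * Isp = 155 * 12.7 * 1800 = 3543300.0 m
Step 2: Wi/Wf = 130794 / 92186 = 1.418805
Step 3: ln(1.418805) = 0.349815
Step 4: R = 3543300.0 * 0.349815 = 1239500.5 m = 1239.5 km

1239.5


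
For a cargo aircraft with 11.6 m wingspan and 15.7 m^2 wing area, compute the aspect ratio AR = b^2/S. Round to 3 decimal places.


Step 1: b^2 = 11.6^2 = 134.56
Step 2: AR = 134.56 / 15.7 = 8.571

8.571


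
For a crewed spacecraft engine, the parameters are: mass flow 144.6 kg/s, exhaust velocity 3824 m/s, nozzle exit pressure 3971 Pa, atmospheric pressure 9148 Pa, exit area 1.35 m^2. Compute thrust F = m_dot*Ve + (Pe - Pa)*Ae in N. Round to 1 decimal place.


Step 1: Momentum thrust = m_dot * Ve = 144.6 * 3824 = 552950.4 N
Step 2: Pressure thrust = (Pe - Pa) * Ae = (3971 - 9148) * 1.35 = -6988.95 N
Step 3: Total thrust F = 552950.4 + -6988.95 = 545961.5 N

545961.5


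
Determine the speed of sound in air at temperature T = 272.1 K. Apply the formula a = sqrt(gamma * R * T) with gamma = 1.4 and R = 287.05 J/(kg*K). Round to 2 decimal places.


Step 1: gamma * R * T = 1.4 * 287.05 * 272.1 = 109348.827
Step 2: a = sqrt(109348.827) = 330.68 m/s

330.68


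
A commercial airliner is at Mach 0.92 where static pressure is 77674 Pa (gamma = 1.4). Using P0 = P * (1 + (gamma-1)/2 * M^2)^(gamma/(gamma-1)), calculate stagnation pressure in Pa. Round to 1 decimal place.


Step 1: (gamma-1)/2 * M^2 = 0.2 * 0.8464 = 0.16928
Step 2: 1 + 0.16928 = 1.16928
Step 3: Exponent gamma/(gamma-1) = 3.5
Step 4: P0 = 77674 * 1.16928^3.5 = 134273.6 Pa

134273.6


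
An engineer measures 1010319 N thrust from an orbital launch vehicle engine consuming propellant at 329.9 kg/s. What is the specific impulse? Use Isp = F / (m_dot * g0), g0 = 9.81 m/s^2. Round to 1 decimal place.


Step 1: m_dot * g0 = 329.9 * 9.81 = 3236.32
Step 2: Isp = 1010319 / 3236.32 = 312.2 s

312.2


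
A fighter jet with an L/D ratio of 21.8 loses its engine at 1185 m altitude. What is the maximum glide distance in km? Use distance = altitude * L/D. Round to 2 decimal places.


Step 1: Glide distance = altitude * L/D = 1185 * 21.8 = 25833.0 m
Step 2: Convert to km: 25833.0 / 1000 = 25.83 km

25.83


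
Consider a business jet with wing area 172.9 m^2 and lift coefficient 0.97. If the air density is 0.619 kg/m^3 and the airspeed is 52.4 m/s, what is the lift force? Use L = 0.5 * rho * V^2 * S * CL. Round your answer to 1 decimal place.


Step 1: Calculate dynamic pressure q = 0.5 * 0.619 * 52.4^2 = 0.5 * 0.619 * 2745.76 = 849.8127 Pa
Step 2: Multiply by wing area and lift coefficient: L = 849.8127 * 172.9 * 0.97
Step 3: L = 146932.6193 * 0.97 = 142524.6 N

142524.6


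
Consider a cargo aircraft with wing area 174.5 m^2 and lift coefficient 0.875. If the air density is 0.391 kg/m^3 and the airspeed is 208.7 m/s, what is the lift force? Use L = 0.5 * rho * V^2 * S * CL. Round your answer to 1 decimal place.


Step 1: Calculate dynamic pressure q = 0.5 * 0.391 * 208.7^2 = 0.5 * 0.391 * 43555.69 = 8515.1374 Pa
Step 2: Multiply by wing area and lift coefficient: L = 8515.1374 * 174.5 * 0.875
Step 3: L = 1485891.4754 * 0.875 = 1300155.0 N

1300155.0


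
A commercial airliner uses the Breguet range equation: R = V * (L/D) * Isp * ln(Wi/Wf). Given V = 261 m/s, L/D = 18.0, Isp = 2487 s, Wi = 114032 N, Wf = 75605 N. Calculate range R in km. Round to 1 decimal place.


Step 1: Coefficient = V * (L/D) * Isp = 261 * 18.0 * 2487 = 11683926.0 m
Step 2: Wi/Wf = 114032 / 75605 = 1.50826
Step 3: ln(1.50826) = 0.410957
Step 4: R = 11683926.0 * 0.410957 = 4801587.6 m = 4801.6 km

4801.6


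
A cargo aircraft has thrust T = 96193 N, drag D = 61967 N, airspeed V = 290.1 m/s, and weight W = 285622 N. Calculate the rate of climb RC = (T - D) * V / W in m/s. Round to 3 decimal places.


Step 1: Excess thrust = T - D = 96193 - 61967 = 34226 N
Step 2: Excess power = 34226 * 290.1 = 9928962.6 W
Step 3: RC = 9928962.6 / 285622 = 34.763 m/s

34.763


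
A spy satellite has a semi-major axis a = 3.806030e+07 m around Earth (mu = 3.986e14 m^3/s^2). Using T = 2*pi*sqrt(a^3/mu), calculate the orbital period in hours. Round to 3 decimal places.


Step 1: a^3 / mu = 5.513363e+22 / 3.986e14 = 1.383182e+08
Step 2: sqrt(1.383182e+08) = 11760.8758 s
Step 3: T = 2*pi * 11760.8758 = 73895.76 s
Step 4: T in hours = 73895.76 / 3600 = 20.527 hours

20.527


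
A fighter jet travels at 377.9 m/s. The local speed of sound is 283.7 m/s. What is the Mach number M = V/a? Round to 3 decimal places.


Step 1: M = V / a = 377.9 / 283.7
Step 2: M = 1.332

1.332


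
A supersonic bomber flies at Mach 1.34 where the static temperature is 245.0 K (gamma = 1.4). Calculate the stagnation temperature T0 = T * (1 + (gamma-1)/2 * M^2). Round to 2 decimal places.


Step 1: (gamma-1)/2 = 0.2
Step 2: M^2 = 1.7956
Step 3: 1 + 0.2 * 1.7956 = 1.35912
Step 4: T0 = 245.0 * 1.35912 = 332.98 K

332.98


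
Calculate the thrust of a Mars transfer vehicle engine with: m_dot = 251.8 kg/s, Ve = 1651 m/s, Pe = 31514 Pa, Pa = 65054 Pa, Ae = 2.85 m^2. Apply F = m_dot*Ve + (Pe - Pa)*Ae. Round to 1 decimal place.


Step 1: Momentum thrust = m_dot * Ve = 251.8 * 1651 = 415721.8 N
Step 2: Pressure thrust = (Pe - Pa) * Ae = (31514 - 65054) * 2.85 = -95589.00 N
Step 3: Total thrust F = 415721.8 + -95589.00 = 320132.8 N

320132.8


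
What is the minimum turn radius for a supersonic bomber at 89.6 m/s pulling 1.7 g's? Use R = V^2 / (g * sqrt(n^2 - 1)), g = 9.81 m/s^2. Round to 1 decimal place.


Step 1: V^2 = 89.6^2 = 8028.16
Step 2: n^2 - 1 = 1.7^2 - 1 = 1.89
Step 3: sqrt(1.89) = 1.374773
Step 4: R = 8028.16 / (9.81 * 1.374773) = 595.3 m

595.3


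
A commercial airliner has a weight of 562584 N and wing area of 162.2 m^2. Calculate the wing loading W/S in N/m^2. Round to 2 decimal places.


Step 1: Wing loading = W / S = 562584 / 162.2
Step 2: Wing loading = 3468.46 N/m^2

3468.46


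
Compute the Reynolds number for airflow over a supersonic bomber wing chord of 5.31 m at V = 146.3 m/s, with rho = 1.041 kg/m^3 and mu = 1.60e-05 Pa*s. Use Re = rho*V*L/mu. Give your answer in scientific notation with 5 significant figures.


Step 1: Numerator = rho * V * L = 1.041 * 146.3 * 5.31 = 808.703973
Step 2: Re = 808.703973 / 1.60e-05
Step 3: Re = 5.0544e+07

5.0544e+07


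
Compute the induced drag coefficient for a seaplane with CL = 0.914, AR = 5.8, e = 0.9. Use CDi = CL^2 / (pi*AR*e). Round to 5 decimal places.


Step 1: CL^2 = 0.914^2 = 0.835396
Step 2: pi * AR * e = 3.14159 * 5.8 * 0.9 = 16.399114
Step 3: CDi = 0.835396 / 16.399114 = 0.05094

0.05094


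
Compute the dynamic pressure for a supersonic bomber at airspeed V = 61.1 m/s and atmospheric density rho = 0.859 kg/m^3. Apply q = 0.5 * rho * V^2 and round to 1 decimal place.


Step 1: V^2 = 61.1^2 = 3733.21
Step 2: q = 0.5 * 0.859 * 3733.21
Step 3: q = 1603.4 Pa

1603.4


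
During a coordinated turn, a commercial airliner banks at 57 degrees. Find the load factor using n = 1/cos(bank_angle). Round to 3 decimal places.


Step 1: Convert 57 degrees to radians = 0.994838
Step 2: cos(57 deg) = 0.544639
Step 3: n = 1 / 0.544639 = 1.836

1.836


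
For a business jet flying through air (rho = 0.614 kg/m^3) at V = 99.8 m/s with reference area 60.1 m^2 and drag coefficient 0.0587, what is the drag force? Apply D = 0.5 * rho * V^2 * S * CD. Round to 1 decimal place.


Step 1: Dynamic pressure q = 0.5 * 0.614 * 99.8^2 = 3057.7323 Pa
Step 2: Drag D = q * S * CD = 3057.7323 * 60.1 * 0.0587
Step 3: D = 10787.3 N

10787.3


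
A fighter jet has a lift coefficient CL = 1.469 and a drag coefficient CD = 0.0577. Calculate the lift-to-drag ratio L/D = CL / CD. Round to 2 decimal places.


Step 1: L/D = CL / CD = 1.469 / 0.0577
Step 2: L/D = 25.46

25.46


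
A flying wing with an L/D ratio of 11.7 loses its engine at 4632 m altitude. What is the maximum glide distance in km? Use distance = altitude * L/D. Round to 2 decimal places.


Step 1: Glide distance = altitude * L/D = 4632 * 11.7 = 54194.4 m
Step 2: Convert to km: 54194.4 / 1000 = 54.19 km

54.19


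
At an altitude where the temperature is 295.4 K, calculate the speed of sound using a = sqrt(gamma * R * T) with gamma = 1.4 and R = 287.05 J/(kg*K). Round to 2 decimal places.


Step 1: gamma * R * T = 1.4 * 287.05 * 295.4 = 118712.398
Step 2: a = sqrt(118712.398) = 344.55 m/s

344.55


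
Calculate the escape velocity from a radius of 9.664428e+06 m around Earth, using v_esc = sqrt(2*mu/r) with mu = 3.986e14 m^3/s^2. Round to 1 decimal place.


Step 1: 2*mu/r = 2 * 3.986e14 / 9.664428e+06 = 82488068.6162
Step 2: v_esc = sqrt(82488068.6162) = 9082.3 m/s

9082.3


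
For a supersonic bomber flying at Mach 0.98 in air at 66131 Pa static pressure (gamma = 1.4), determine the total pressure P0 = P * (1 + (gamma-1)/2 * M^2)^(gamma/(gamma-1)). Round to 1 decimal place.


Step 1: (gamma-1)/2 * M^2 = 0.2 * 0.9604 = 0.19208
Step 2: 1 + 0.19208 = 1.19208
Step 3: Exponent gamma/(gamma-1) = 3.5
Step 4: P0 = 66131 * 1.19208^3.5 = 122313.4 Pa

122313.4


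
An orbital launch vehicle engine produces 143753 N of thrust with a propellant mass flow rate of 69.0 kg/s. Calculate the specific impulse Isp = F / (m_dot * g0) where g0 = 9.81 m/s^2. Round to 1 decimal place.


Step 1: m_dot * g0 = 69.0 * 9.81 = 676.89
Step 2: Isp = 143753 / 676.89 = 212.4 s

212.4


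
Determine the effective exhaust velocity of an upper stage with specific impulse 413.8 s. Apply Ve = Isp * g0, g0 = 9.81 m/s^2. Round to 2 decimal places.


Step 1: Ve = Isp * g0 = 413.8 * 9.81
Step 2: Ve = 4059.38 m/s

4059.38


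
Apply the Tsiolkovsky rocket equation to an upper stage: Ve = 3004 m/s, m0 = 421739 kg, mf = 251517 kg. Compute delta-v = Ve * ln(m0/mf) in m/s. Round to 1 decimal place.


Step 1: Mass ratio m0/mf = 421739 / 251517 = 1.676781
Step 2: ln(1.676781) = 0.516876
Step 3: delta-v = 3004 * 0.516876 = 1552.7 m/s

1552.7


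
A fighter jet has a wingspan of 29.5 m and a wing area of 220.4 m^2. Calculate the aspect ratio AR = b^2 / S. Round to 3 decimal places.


Step 1: b^2 = 29.5^2 = 870.25
Step 2: AR = 870.25 / 220.4 = 3.949

3.949


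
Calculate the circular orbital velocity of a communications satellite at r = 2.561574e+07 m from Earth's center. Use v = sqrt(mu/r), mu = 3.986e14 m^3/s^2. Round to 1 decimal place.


Step 1: mu / r = 3.986e14 / 2.561574e+07 = 15560745.0731
Step 2: v = sqrt(15560745.0731) = 3944.7 m/s

3944.7


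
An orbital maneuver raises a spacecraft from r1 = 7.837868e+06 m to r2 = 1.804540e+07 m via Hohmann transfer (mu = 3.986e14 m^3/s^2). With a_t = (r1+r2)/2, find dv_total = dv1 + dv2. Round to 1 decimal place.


Step 1: Transfer semi-major axis a_t = (7.837868e+06 + 1.804540e+07) / 2 = 1.294163e+07 m
Step 2: v1 (circular at r1) = sqrt(mu/r1) = 7131.32 m/s
Step 3: v_t1 = sqrt(mu*(2/r1 - 1/a_t)) = 8420.9 m/s
Step 4: dv1 = |8420.9 - 7131.32| = 1289.58 m/s
Step 5: v2 (circular at r2) = 4699.87 m/s, v_t2 = 3657.55 m/s
Step 6: dv2 = |4699.87 - 3657.55| = 1042.32 m/s
Step 7: Total delta-v = 1289.58 + 1042.32 = 2331.9 m/s

2331.9


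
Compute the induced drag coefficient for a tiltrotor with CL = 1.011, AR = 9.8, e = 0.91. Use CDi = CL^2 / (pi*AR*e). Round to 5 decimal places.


Step 1: CL^2 = 1.011^2 = 1.022121
Step 2: pi * AR * e = 3.14159 * 9.8 * 0.91 = 28.016723
Step 3: CDi = 1.022121 / 28.016723 = 0.03648

0.03648


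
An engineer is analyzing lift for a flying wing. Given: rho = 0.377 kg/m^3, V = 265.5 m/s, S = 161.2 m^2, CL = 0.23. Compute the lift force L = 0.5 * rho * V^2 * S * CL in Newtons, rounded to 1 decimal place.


Step 1: Calculate dynamic pressure q = 0.5 * 0.377 * 265.5^2 = 0.5 * 0.377 * 70490.25 = 13287.4121 Pa
Step 2: Multiply by wing area and lift coefficient: L = 13287.4121 * 161.2 * 0.23
Step 3: L = 2141930.8345 * 0.23 = 492644.1 N

492644.1


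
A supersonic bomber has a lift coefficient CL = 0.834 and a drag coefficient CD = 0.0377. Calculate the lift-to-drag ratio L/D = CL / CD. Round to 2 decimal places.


Step 1: L/D = CL / CD = 0.834 / 0.0377
Step 2: L/D = 22.12

22.12


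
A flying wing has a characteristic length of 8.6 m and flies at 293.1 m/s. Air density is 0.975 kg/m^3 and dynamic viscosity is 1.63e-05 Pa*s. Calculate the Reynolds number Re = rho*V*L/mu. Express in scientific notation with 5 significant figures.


Step 1: Numerator = rho * V * L = 0.975 * 293.1 * 8.6 = 2457.6435
Step 2: Re = 2457.6435 / 1.63e-05
Step 3: Re = 1.5078e+08

1.5078e+08


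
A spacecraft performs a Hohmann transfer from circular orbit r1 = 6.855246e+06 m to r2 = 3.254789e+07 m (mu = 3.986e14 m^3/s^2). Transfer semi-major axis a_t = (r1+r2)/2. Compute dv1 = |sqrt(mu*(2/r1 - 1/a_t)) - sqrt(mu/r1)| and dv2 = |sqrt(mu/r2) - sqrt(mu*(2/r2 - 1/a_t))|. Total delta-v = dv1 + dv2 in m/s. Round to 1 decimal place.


Step 1: Transfer semi-major axis a_t = (6.855246e+06 + 3.254789e+07) / 2 = 1.970157e+07 m
Step 2: v1 (circular at r1) = sqrt(mu/r1) = 7625.3 m/s
Step 3: v_t1 = sqrt(mu*(2/r1 - 1/a_t)) = 9800.95 m/s
Step 4: dv1 = |9800.95 - 7625.3| = 2175.65 m/s
Step 5: v2 (circular at r2) = 3499.51 m/s, v_t2 = 2064.28 m/s
Step 6: dv2 = |3499.51 - 2064.28| = 1435.23 m/s
Step 7: Total delta-v = 2175.65 + 1435.23 = 3610.9 m/s

3610.9


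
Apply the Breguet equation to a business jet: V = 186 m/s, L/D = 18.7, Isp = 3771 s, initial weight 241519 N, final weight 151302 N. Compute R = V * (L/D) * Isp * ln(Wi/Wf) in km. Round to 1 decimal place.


Step 1: Coefficient = V * (L/D) * Isp = 186 * 18.7 * 3771 = 13116292.2 m
Step 2: Wi/Wf = 241519 / 151302 = 1.596271
Step 3: ln(1.596271) = 0.46767
Step 4: R = 13116292.2 * 0.46767 = 6134100.4 m = 6134.1 km

6134.1


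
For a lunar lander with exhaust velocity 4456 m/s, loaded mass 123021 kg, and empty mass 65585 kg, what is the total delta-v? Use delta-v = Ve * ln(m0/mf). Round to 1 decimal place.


Step 1: Mass ratio m0/mf = 123021 / 65585 = 1.875749
Step 2: ln(1.875749) = 0.629008
Step 3: delta-v = 4456 * 0.629008 = 2802.9 m/s

2802.9


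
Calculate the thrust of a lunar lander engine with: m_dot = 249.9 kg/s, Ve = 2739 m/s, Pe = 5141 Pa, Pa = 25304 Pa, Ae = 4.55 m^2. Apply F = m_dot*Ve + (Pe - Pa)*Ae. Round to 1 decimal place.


Step 1: Momentum thrust = m_dot * Ve = 249.9 * 2739 = 684476.1 N
Step 2: Pressure thrust = (Pe - Pa) * Ae = (5141 - 25304) * 4.55 = -91741.65 N
Step 3: Total thrust F = 684476.1 + -91741.65 = 592734.5 N

592734.5


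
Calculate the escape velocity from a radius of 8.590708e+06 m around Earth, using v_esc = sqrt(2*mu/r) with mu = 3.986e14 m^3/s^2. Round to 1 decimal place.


Step 1: 2*mu/r = 2 * 3.986e14 / 8.590708e+06 = 92797939.3549
Step 2: v_esc = sqrt(92797939.3549) = 9633.2 m/s

9633.2


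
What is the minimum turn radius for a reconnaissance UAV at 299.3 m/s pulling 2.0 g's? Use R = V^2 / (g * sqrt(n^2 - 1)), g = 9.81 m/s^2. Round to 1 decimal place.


Step 1: V^2 = 299.3^2 = 89580.49
Step 2: n^2 - 1 = 2.0^2 - 1 = 3.0
Step 3: sqrt(3.0) = 1.732051
Step 4: R = 89580.49 / (9.81 * 1.732051) = 5272.1 m

5272.1


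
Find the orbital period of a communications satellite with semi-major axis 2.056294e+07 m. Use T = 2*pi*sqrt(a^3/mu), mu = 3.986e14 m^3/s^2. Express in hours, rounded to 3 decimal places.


Step 1: a^3 / mu = 8.694720e+21 / 3.986e14 = 2.181315e+07
Step 2: sqrt(2.181315e+07) = 4670.4547 s
Step 3: T = 2*pi * 4670.4547 = 29345.33 s
Step 4: T in hours = 29345.33 / 3600 = 8.151 hours

8.151


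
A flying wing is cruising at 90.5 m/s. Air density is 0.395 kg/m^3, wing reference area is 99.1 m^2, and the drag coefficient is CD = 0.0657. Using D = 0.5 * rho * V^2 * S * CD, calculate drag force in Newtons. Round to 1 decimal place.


Step 1: Dynamic pressure q = 0.5 * 0.395 * 90.5^2 = 1617.5744 Pa
Step 2: Drag D = q * S * CD = 1617.5744 * 99.1 * 0.0657
Step 3: D = 10531.8 N

10531.8


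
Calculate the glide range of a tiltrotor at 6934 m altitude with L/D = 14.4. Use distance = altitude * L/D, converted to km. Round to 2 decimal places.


Step 1: Glide distance = altitude * L/D = 6934 * 14.4 = 99849.6 m
Step 2: Convert to km: 99849.6 / 1000 = 99.85 km

99.85


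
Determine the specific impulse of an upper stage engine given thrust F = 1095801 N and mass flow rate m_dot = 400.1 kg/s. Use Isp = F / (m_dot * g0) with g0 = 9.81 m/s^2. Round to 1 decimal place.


Step 1: m_dot * g0 = 400.1 * 9.81 = 3924.98
Step 2: Isp = 1095801 / 3924.98 = 279.2 s

279.2


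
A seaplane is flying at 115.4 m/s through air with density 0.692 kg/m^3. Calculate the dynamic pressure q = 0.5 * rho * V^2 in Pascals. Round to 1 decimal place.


Step 1: V^2 = 115.4^2 = 13317.16
Step 2: q = 0.5 * 0.692 * 13317.16
Step 3: q = 4607.7 Pa

4607.7


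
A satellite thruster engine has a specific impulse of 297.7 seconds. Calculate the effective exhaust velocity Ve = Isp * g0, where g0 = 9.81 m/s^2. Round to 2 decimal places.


Step 1: Ve = Isp * g0 = 297.7 * 9.81
Step 2: Ve = 2920.44 m/s

2920.44


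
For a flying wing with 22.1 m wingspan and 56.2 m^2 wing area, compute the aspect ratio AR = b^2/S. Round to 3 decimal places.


Step 1: b^2 = 22.1^2 = 488.41
Step 2: AR = 488.41 / 56.2 = 8.691

8.691


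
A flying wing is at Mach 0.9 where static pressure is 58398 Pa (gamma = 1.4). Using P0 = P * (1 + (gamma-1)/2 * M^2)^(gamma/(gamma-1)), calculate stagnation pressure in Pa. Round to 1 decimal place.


Step 1: (gamma-1)/2 * M^2 = 0.2 * 0.81 = 0.162
Step 2: 1 + 0.162 = 1.162
Step 3: Exponent gamma/(gamma-1) = 3.5
Step 4: P0 = 58398 * 1.162^3.5 = 98768.7 Pa

98768.7


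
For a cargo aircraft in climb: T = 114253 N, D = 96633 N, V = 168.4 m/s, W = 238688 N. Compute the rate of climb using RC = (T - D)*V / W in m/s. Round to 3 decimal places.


Step 1: Excess thrust = T - D = 114253 - 96633 = 17620 N
Step 2: Excess power = 17620 * 168.4 = 2967208.0 W
Step 3: RC = 2967208.0 / 238688 = 12.431 m/s

12.431


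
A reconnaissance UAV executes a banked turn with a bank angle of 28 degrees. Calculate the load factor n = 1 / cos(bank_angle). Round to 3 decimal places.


Step 1: Convert 28 degrees to radians = 0.488692
Step 2: cos(28 deg) = 0.882948
Step 3: n = 1 / 0.882948 = 1.133

1.133


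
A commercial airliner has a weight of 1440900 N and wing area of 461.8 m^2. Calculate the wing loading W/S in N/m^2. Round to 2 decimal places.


Step 1: Wing loading = W / S = 1440900 / 461.8
Step 2: Wing loading = 3120.18 N/m^2

3120.18


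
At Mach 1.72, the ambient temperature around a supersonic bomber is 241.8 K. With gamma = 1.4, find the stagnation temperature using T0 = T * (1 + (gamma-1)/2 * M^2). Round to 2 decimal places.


Step 1: (gamma-1)/2 = 0.2
Step 2: M^2 = 2.9584
Step 3: 1 + 0.2 * 2.9584 = 1.59168
Step 4: T0 = 241.8 * 1.59168 = 384.87 K

384.87


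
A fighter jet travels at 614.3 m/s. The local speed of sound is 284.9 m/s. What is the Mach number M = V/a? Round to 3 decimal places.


Step 1: M = V / a = 614.3 / 284.9
Step 2: M = 2.156

2.156


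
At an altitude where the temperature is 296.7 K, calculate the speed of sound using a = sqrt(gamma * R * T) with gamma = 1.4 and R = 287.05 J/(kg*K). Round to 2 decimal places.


Step 1: gamma * R * T = 1.4 * 287.05 * 296.7 = 119234.829
Step 2: a = sqrt(119234.829) = 345.30 m/s

345.30


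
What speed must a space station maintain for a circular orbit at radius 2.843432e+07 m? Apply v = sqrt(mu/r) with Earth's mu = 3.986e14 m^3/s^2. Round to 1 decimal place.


Step 1: mu / r = 3.986e14 / 2.843432e+07 = 14018270.8783
Step 2: v = sqrt(14018270.8783) = 3744.1 m/s

3744.1


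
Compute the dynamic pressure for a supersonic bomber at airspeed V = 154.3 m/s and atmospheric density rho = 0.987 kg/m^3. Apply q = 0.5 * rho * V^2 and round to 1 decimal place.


Step 1: V^2 = 154.3^2 = 23808.49
Step 2: q = 0.5 * 0.987 * 23808.49
Step 3: q = 11749.5 Pa

11749.5


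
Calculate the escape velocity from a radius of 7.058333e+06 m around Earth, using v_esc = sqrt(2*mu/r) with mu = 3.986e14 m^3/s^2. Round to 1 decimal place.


Step 1: 2*mu/r = 2 * 3.986e14 / 7.058333e+06 = 112944515.3693
Step 2: v_esc = sqrt(112944515.3693) = 10627.5 m/s

10627.5


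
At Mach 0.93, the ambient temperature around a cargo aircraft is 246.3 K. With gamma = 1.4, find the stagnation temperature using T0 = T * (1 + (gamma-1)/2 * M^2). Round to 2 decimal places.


Step 1: (gamma-1)/2 = 0.2
Step 2: M^2 = 0.8649
Step 3: 1 + 0.2 * 0.8649 = 1.17298
Step 4: T0 = 246.3 * 1.17298 = 288.90 K

288.90


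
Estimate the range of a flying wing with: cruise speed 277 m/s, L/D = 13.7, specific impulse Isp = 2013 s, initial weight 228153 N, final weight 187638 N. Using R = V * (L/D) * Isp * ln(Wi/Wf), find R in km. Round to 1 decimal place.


Step 1: Coefficient = V * (L/D) * Isp = 277 * 13.7 * 2013 = 7639133.7 m
Step 2: Wi/Wf = 228153 / 187638 = 1.215921
Step 3: ln(1.215921) = 0.195502
Step 4: R = 7639133.7 * 0.195502 = 1493465.0 m = 1493.5 km

1493.5


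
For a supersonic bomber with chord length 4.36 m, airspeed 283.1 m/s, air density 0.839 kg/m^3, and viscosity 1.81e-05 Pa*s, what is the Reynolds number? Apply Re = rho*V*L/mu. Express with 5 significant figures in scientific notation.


Step 1: Numerator = rho * V * L = 0.839 * 283.1 * 4.36 = 1035.591124
Step 2: Re = 1035.591124 / 1.81e-05
Step 3: Re = 5.7215e+07

5.7215e+07


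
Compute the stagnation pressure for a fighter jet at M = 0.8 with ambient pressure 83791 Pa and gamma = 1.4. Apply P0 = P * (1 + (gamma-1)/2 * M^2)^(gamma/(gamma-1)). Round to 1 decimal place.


Step 1: (gamma-1)/2 * M^2 = 0.2 * 0.64 = 0.128
Step 2: 1 + 0.128 = 1.128
Step 3: Exponent gamma/(gamma-1) = 3.5
Step 4: P0 = 83791 * 1.128^3.5 = 127726.0 Pa

127726.0


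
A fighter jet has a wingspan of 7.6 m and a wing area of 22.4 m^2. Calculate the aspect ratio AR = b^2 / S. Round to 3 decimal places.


Step 1: b^2 = 7.6^2 = 57.76
Step 2: AR = 57.76 / 22.4 = 2.579

2.579


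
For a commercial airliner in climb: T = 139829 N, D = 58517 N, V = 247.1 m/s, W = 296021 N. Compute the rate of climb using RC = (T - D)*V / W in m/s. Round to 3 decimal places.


Step 1: Excess thrust = T - D = 139829 - 58517 = 81312 N
Step 2: Excess power = 81312 * 247.1 = 20092195.2 W
Step 3: RC = 20092195.2 / 296021 = 67.874 m/s

67.874


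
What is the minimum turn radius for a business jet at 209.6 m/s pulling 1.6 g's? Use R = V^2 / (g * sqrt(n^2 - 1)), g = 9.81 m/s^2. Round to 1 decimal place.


Step 1: V^2 = 209.6^2 = 43932.16
Step 2: n^2 - 1 = 1.6^2 - 1 = 1.56
Step 3: sqrt(1.56) = 1.249
Step 4: R = 43932.16 / (9.81 * 1.249) = 3585.5 m

3585.5


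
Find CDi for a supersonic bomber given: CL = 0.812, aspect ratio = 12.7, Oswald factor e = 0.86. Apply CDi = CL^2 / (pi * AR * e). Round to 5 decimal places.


Step 1: CL^2 = 0.812^2 = 0.659344
Step 2: pi * AR * e = 3.14159 * 12.7 * 0.86 = 34.312475
Step 3: CDi = 0.659344 / 34.312475 = 0.01922

0.01922


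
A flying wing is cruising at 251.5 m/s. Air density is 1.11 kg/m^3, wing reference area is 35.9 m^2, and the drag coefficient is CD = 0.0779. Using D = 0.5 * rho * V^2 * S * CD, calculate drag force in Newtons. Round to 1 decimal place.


Step 1: Dynamic pressure q = 0.5 * 1.11 * 251.5^2 = 35104.9988 Pa
Step 2: Drag D = q * S * CD = 35104.9988 * 35.9 * 0.0779
Step 3: D = 98175.0 N

98175.0


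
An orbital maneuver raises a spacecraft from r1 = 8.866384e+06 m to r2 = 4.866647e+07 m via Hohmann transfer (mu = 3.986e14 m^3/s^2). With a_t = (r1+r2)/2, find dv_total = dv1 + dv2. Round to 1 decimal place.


Step 1: Transfer semi-major axis a_t = (8.866384e+06 + 4.866647e+07) / 2 = 2.876643e+07 m
Step 2: v1 (circular at r1) = sqrt(mu/r1) = 6704.95 m/s
Step 3: v_t1 = sqrt(mu*(2/r1 - 1/a_t)) = 8721.02 m/s
Step 4: dv1 = |8721.02 - 6704.95| = 2016.07 m/s
Step 5: v2 (circular at r2) = 2861.9 m/s, v_t2 = 1588.85 m/s
Step 6: dv2 = |2861.9 - 1588.85| = 1273.04 m/s
Step 7: Total delta-v = 2016.07 + 1273.04 = 3289.1 m/s

3289.1


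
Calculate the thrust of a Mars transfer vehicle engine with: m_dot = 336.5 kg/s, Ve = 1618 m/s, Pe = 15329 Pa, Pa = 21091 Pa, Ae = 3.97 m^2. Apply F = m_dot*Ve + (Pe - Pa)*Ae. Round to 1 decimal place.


Step 1: Momentum thrust = m_dot * Ve = 336.5 * 1618 = 544457.0 N
Step 2: Pressure thrust = (Pe - Pa) * Ae = (15329 - 21091) * 3.97 = -22875.14 N
Step 3: Total thrust F = 544457.0 + -22875.14 = 521581.9 N

521581.9


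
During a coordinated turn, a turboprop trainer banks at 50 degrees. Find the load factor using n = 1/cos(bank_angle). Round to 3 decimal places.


Step 1: Convert 50 degrees to radians = 0.872665
Step 2: cos(50 deg) = 0.642788
Step 3: n = 1 / 0.642788 = 1.556

1.556


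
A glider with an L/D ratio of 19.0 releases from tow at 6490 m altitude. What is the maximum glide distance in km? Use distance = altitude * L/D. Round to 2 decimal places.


Step 1: Glide distance = altitude * L/D = 6490 * 19.0 = 123310.0 m
Step 2: Convert to km: 123310.0 / 1000 = 123.31 km

123.31


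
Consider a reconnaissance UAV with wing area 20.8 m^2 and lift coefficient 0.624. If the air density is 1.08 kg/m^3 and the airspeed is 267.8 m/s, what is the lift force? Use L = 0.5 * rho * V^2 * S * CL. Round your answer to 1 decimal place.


Step 1: Calculate dynamic pressure q = 0.5 * 1.08 * 267.8^2 = 0.5 * 1.08 * 71716.84 = 38727.0936 Pa
Step 2: Multiply by wing area and lift coefficient: L = 38727.0936 * 20.8 * 0.624
Step 3: L = 805523.5469 * 0.624 = 502646.7 N

502646.7


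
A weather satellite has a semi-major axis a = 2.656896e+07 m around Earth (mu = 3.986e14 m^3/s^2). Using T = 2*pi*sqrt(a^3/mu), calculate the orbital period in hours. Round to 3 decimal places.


Step 1: a^3 / mu = 1.875528e+22 / 3.986e14 = 4.705290e+07
Step 2: sqrt(4.705290e+07) = 6859.5114 s
Step 3: T = 2*pi * 6859.5114 = 43099.58 s
Step 4: T in hours = 43099.58 / 3600 = 11.972 hours

11.972


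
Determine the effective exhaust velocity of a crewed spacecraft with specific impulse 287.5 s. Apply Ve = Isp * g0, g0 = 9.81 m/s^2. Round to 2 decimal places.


Step 1: Ve = Isp * g0 = 287.5 * 9.81
Step 2: Ve = 2820.38 m/s

2820.38


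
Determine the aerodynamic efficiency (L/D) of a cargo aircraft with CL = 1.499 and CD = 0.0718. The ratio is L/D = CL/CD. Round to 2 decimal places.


Step 1: L/D = CL / CD = 1.499 / 0.0718
Step 2: L/D = 20.88

20.88


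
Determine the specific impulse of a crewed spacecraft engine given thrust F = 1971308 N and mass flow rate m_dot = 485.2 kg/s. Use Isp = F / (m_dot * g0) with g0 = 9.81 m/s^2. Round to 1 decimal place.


Step 1: m_dot * g0 = 485.2 * 9.81 = 4759.81
Step 2: Isp = 1971308 / 4759.81 = 414.2 s

414.2


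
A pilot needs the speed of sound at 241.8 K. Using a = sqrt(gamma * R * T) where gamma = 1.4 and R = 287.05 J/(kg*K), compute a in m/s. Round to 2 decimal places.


Step 1: gamma * R * T = 1.4 * 287.05 * 241.8 = 97172.166
Step 2: a = sqrt(97172.166) = 311.72 m/s

311.72


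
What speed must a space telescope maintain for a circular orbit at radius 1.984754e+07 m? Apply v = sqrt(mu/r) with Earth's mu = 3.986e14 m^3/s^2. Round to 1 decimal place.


Step 1: mu / r = 3.986e14 / 1.984754e+07 = 20083093.4211
Step 2: v = sqrt(20083093.4211) = 4481.4 m/s

4481.4


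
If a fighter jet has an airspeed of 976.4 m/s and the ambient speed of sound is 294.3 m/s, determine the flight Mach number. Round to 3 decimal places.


Step 1: M = V / a = 976.4 / 294.3
Step 2: M = 3.318

3.318


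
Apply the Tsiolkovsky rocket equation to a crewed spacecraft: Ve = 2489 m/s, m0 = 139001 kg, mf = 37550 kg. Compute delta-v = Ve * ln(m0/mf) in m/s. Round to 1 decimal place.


Step 1: Mass ratio m0/mf = 139001 / 37550 = 3.701758
Step 2: ln(3.701758) = 1.308808
Step 3: delta-v = 2489 * 1.308808 = 3257.6 m/s

3257.6


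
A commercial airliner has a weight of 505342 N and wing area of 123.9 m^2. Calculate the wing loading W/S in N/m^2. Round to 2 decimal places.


Step 1: Wing loading = W / S = 505342 / 123.9
Step 2: Wing loading = 4078.63 N/m^2

4078.63


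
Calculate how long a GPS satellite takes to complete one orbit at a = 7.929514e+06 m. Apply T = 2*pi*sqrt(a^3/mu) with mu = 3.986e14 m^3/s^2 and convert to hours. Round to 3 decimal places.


Step 1: a^3 / mu = 4.985856e+20 / 3.986e14 = 1.250842e+06
Step 2: sqrt(1.250842e+06) = 1118.4104 s
Step 3: T = 2*pi * 1118.4104 = 7027.18 s
Step 4: T in hours = 7027.18 / 3600 = 1.952 hours

1.952


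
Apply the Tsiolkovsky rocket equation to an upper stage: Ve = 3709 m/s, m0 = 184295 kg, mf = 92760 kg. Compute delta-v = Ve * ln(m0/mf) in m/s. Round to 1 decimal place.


Step 1: Mass ratio m0/mf = 184295 / 92760 = 1.986794
Step 2: ln(1.986794) = 0.686522
Step 3: delta-v = 3709 * 0.686522 = 2546.3 m/s

2546.3


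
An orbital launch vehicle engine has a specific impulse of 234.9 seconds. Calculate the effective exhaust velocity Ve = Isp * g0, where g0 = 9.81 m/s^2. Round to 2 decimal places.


Step 1: Ve = Isp * g0 = 234.9 * 9.81
Step 2: Ve = 2304.37 m/s

2304.37


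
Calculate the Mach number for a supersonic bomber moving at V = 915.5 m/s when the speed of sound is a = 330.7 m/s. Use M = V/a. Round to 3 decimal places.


Step 1: M = V / a = 915.5 / 330.7
Step 2: M = 2.768

2.768


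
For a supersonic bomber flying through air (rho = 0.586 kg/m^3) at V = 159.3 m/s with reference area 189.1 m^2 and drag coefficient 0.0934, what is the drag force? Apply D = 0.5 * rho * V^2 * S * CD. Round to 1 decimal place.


Step 1: Dynamic pressure q = 0.5 * 0.586 * 159.3^2 = 7435.3116 Pa
Step 2: Drag D = q * S * CD = 7435.3116 * 189.1 * 0.0934
Step 3: D = 131322.0 N

131322.0


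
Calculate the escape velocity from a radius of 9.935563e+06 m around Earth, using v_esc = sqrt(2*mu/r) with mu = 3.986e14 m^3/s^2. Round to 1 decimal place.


Step 1: 2*mu/r = 2 * 3.986e14 / 9.935563e+06 = 80237023.3071
Step 2: v_esc = sqrt(80237023.3071) = 8957.5 m/s

8957.5


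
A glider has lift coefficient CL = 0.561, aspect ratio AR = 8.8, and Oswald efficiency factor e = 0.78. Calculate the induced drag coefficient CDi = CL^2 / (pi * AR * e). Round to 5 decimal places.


Step 1: CL^2 = 0.561^2 = 0.314721
Step 2: pi * AR * e = 3.14159 * 8.8 * 0.78 = 21.563892
Step 3: CDi = 0.314721 / 21.563892 = 0.01459

0.01459


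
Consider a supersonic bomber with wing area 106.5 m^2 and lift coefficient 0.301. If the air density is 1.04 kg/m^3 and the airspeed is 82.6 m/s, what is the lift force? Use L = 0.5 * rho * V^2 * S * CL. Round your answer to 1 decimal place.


Step 1: Calculate dynamic pressure q = 0.5 * 1.04 * 82.6^2 = 0.5 * 1.04 * 6822.76 = 3547.8352 Pa
Step 2: Multiply by wing area and lift coefficient: L = 3547.8352 * 106.5 * 0.301
Step 3: L = 377844.4488 * 0.301 = 113731.2 N

113731.2


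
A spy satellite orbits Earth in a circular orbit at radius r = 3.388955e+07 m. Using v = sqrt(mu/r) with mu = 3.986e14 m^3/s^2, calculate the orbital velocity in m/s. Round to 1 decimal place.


Step 1: mu / r = 3.986e14 / 3.388955e+07 = 11761737.7628
Step 2: v = sqrt(11761737.7628) = 3429.5 m/s

3429.5


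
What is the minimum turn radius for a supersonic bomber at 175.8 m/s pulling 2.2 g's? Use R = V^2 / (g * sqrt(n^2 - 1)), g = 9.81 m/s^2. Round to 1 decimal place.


Step 1: V^2 = 175.8^2 = 30905.64
Step 2: n^2 - 1 = 2.2^2 - 1 = 3.84
Step 3: sqrt(3.84) = 1.959592
Step 4: R = 30905.64 / (9.81 * 1.959592) = 1607.7 m

1607.7


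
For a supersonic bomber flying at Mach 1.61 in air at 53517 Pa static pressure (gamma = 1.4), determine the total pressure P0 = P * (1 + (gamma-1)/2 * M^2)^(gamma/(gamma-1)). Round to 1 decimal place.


Step 1: (gamma-1)/2 * M^2 = 0.2 * 2.5921 = 0.51842
Step 2: 1 + 0.51842 = 1.51842
Step 3: Exponent gamma/(gamma-1) = 3.5
Step 4: P0 = 53517 * 1.51842^3.5 = 230867.9 Pa

230867.9


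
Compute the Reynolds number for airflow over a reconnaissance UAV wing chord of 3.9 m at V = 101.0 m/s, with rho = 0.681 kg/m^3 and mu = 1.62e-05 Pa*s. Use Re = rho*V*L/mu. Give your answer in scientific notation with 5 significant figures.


Step 1: Numerator = rho * V * L = 0.681 * 101.0 * 3.9 = 268.2459
Step 2: Re = 268.2459 / 1.62e-05
Step 3: Re = 1.6558e+07

1.6558e+07


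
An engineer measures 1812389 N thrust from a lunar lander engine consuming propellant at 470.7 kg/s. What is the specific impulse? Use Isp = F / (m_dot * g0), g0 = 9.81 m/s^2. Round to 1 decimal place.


Step 1: m_dot * g0 = 470.7 * 9.81 = 4617.57
Step 2: Isp = 1812389 / 4617.57 = 392.5 s

392.5


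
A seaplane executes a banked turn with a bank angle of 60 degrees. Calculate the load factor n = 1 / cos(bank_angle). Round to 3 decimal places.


Step 1: Convert 60 degrees to radians = 1.047198
Step 2: cos(60 deg) = 0.5
Step 3: n = 1 / 0.5 = 2.000

2.000


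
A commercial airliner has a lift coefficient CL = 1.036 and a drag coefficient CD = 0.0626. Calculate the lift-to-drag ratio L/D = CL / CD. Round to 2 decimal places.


Step 1: L/D = CL / CD = 1.036 / 0.0626
Step 2: L/D = 16.55

16.55


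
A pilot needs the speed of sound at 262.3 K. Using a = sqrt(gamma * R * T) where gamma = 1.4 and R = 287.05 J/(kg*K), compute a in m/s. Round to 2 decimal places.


Step 1: gamma * R * T = 1.4 * 287.05 * 262.3 = 105410.501
Step 2: a = sqrt(105410.501) = 324.67 m/s

324.67


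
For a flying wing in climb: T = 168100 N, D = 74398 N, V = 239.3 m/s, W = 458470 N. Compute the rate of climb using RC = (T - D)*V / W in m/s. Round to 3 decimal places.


Step 1: Excess thrust = T - D = 168100 - 74398 = 93702 N
Step 2: Excess power = 93702 * 239.3 = 22422888.6 W
Step 3: RC = 22422888.6 / 458470 = 48.908 m/s

48.908


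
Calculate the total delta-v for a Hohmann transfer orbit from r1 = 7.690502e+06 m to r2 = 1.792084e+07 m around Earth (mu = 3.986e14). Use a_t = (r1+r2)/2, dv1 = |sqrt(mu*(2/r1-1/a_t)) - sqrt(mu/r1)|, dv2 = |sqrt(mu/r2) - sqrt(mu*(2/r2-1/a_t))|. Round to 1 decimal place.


Step 1: Transfer semi-major axis a_t = (7.690502e+06 + 1.792084e+07) / 2 = 1.280567e+07 m
Step 2: v1 (circular at r1) = sqrt(mu/r1) = 7199.32 m/s
Step 3: v_t1 = sqrt(mu*(2/r1 - 1/a_t)) = 8516.66 m/s
Step 4: dv1 = |8516.66 - 7199.32| = 1317.34 m/s
Step 5: v2 (circular at r2) = 4716.17 m/s, v_t2 = 3654.82 m/s
Step 6: dv2 = |4716.17 - 3654.82| = 1061.35 m/s
Step 7: Total delta-v = 1317.34 + 1061.35 = 2378.7 m/s

2378.7
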